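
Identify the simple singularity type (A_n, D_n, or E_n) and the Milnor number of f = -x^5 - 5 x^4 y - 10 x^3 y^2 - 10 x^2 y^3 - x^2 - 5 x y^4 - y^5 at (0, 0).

The Hessian of f at 0 has rank 1. Corank 1: A-series; mu = 4 gives A_4.

Type A_4, Milnor number mu = 4.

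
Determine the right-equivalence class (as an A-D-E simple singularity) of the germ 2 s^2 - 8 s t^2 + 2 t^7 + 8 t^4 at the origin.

The Hessian of f at 0 has rank 1. Corank 1: A-series; mu = 6 gives A_6.

A_6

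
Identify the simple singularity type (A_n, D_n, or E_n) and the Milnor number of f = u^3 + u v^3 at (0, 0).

Type E7, Milnor number mu = 7.

The Hessian of f at 0 has rank 0. Corank 2; j^3 = u^3 is a perfect cube, so E-series; the 4-jet and mu = 7 give E_7.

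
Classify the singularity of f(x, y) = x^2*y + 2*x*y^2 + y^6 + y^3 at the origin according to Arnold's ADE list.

D_7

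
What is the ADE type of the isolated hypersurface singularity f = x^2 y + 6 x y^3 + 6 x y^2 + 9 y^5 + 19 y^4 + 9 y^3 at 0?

The Hessian of f at 0 is [[0, 0], [0, 0]] with rank 0, so corank 2. A Groebner basis of the Jacobian ideal J(f) in C{x,y} is {x*y^2 - x*y - 3*y^2, x*y/3 + y^3 + y^2, x^2 + 14*x*y/3 + 5*y^2}; counting standard monomials gives mu = 5. Corank 2; j^3 = y*(x + 3*y)^2 has shape L^2 M (L != M), so D-series; mu = 5 gives D_5.

D5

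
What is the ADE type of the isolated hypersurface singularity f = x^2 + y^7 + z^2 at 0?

The Hessian of f at 0 is [[2, 0, 0], [0, 0, 0], [0, 0, 2]] with rank 2, so corank 1. A Groebner basis of the Jacobian ideal J(f) in C{x,y,z} is {y^6, x, z}; counting standard monomials gives mu = 6. Corank 1: A-series; mu = 6 gives A_6.

A_{6}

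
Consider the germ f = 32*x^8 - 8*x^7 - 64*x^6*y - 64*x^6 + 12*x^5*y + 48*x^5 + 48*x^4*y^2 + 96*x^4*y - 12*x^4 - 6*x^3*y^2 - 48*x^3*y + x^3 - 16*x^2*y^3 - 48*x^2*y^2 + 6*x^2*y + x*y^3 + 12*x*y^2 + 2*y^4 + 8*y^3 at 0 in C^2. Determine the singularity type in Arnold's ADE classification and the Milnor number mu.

Type E7, Milnor number mu = 7.

The Hessian of f at 0 has rank 0. Corank 2; j^3 = (x + 2*y)^3 is a perfect cube, so E-series; the 4-jet and mu = 7 give E_7.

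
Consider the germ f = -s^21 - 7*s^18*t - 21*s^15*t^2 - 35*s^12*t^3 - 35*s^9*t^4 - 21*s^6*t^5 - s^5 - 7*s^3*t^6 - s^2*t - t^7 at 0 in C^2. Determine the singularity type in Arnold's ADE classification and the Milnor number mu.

The Hessian of f at 0 has rank 0. Corank 2; j^3 = -s^2*t has shape L^2 M (L != M), so D-series; mu = 8 gives D_8.

Type D8, Milnor number mu = 8.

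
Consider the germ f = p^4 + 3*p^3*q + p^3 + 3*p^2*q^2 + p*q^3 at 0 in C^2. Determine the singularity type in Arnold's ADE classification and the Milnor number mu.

The Hessian of f at 0 has rank 0. Corank 2; j^3 = p^3 is a perfect cube, so E-series; the 4-jet and mu = 7 give E_7.

Type E_{7}, Milnor number mu = 7.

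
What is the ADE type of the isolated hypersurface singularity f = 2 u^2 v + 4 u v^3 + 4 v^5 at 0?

D6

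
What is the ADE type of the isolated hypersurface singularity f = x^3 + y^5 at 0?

The Hessian of f at 0 has rank 0. Corank 2; j^3 = x^3 is a perfect cube, so E-series; the 5-jet and mu = 8 give E_8.

E_8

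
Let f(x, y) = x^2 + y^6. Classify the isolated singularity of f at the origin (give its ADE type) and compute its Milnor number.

Type A_{5}, Milnor number mu = 5.

The Hessian of f at 0 is [[2, 0], [0, 0]] with rank 1, so corank 1. A Groebner basis of the Jacobian ideal J(f) in C{x,y} is {y^5, x}; counting standard monomials gives mu = 5. Corank 1: A-series; mu = 5 gives A_5.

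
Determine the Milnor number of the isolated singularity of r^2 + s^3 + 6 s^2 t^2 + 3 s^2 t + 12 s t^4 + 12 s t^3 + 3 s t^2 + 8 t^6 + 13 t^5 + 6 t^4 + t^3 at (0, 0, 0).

8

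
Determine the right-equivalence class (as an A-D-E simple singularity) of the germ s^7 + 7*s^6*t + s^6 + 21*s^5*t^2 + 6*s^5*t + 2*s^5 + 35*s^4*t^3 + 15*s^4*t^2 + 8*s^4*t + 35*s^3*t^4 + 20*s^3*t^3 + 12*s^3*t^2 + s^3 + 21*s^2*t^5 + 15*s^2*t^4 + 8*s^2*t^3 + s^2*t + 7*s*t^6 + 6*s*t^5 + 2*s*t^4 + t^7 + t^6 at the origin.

The Hessian of f at 0 is [[0, 0], [0, 0]] with rank 0, so corank 2. A Groebner basis of the Jacobian ideal J(f) in C{s,t} is {s^2 + s*t + t^4, s^3, s^2*t, -s^2/6 + s*t^2}; counting standard monomials gives mu = 7. Corank 2; j^3 = s^2*(s + t) has shape L^2 M (L != M), so D-series; mu = 7 gives D_7.

D7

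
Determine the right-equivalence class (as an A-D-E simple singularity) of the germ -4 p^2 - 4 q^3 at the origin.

A2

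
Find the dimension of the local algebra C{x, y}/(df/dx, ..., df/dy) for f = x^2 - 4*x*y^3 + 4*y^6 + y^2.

1

The Hessian of f at 0 is [[2, 0], [0, 2]] with rank 2, so corank 0. A Groebner basis of the Jacobian ideal J(f) in C{x,y} is {x, y}; counting standard monomials gives mu = 1. Corank 0: nondegenerate Morse point, so A_1.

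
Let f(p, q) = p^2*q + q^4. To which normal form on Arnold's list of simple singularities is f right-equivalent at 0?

The Hessian of f at 0 is [[0, 0], [0, 0]] with rank 0, so corank 2. A Groebner basis of the Jacobian ideal J(f) in C{p,q} is {p^3, p^2/4 + q^3, p*q}; counting standard monomials gives mu = 5. Corank 2; j^3 = p^2*q has shape L^2 M (L != M), so D-series; mu = 5 gives D_5.

D5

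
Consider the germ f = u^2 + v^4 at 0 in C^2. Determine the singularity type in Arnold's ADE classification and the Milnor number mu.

Type A3, Milnor number mu = 3.

The Hessian of f at 0 has rank 1. Corank 1: A-series; mu = 3 gives A_3.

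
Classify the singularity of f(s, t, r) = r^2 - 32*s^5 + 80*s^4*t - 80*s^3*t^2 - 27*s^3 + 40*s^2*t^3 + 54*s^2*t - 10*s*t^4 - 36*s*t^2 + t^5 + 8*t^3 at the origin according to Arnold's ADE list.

E_8

The Hessian of f at 0 has rank 1. Corank 2; j^3 = -(3*s - 2*t)^3 is a perfect cube, so E-series; the 5-jet and mu = 8 give E_8.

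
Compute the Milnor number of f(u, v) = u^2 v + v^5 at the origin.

6

The Hessian of f at 0 has rank 0. Corank 2; j^3 = u^2*v has shape L^2 M (L != M), so D-series; mu = 6 gives D_6.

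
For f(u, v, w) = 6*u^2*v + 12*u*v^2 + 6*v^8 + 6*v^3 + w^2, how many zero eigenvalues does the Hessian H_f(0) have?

Hessian at 0 has rank 1.

2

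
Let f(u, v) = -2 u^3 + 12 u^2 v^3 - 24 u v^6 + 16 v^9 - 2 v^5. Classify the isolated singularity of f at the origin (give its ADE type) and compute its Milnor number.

The Hessian of f at 0 has rank 0. Corank 2; j^3 = -2*u^3 is a perfect cube, so E-series; the 5-jet and mu = 8 give E_8.

Type E_8, Milnor number mu = 8.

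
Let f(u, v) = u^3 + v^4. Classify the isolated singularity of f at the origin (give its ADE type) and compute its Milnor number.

The Hessian of f at 0 has rank 0. Corank 2; j^3 = u^3 is a perfect cube, so E-series; the 4-jet and mu = 6 give E_6.

Type E_{6}, Milnor number mu = 6.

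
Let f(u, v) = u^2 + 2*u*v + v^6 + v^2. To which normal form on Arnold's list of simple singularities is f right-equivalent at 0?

The Hessian of f at 0 has rank 1. Corank 1: A-series; mu = 5 gives A_5.

A_5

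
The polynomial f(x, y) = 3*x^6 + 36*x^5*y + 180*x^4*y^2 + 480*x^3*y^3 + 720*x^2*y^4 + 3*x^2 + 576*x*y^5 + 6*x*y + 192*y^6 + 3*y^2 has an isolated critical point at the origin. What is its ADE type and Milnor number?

Type A5, Milnor number mu = 5.

The Hessian of f at 0 is [[6, 6], [6, 6]] with rank 1, so corank 1. A Groebner basis of the Jacobian ideal J(f) in C{x,y} is {y^5, x + y}; counting standard monomials gives mu = 5. Corank 1: A-series; mu = 5 gives A_5.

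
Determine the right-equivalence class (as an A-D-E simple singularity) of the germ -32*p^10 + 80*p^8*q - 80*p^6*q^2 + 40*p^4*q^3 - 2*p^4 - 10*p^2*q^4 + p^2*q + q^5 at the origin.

D_6

The Hessian of f at 0 has rank 0. Corank 2; j^3 = p^2*q has shape L^2 M (L != M), so D-series; mu = 6 gives D_6.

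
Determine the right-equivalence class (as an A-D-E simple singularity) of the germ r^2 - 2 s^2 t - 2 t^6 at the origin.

The Hessian of f at 0 has rank 1. Corank 2; j^3 = -2*s^2*t has shape L^2 M (L != M), so D-series; mu = 7 gives D_7.

D_7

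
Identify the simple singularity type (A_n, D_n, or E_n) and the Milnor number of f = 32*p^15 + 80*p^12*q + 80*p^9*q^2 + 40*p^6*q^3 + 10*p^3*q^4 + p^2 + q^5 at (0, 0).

The Hessian of f at 0 has rank 1. Corank 1: A-series; mu = 4 gives A_4.

Type A_{4}, Milnor number mu = 4.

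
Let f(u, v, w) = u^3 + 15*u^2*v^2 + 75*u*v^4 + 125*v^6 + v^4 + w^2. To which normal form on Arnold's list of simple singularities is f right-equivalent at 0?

E_{6}

The Hessian of f at 0 has rank 1. Corank 2; j^3 = u^3 is a perfect cube, so E-series; the 4-jet and mu = 6 give E_6.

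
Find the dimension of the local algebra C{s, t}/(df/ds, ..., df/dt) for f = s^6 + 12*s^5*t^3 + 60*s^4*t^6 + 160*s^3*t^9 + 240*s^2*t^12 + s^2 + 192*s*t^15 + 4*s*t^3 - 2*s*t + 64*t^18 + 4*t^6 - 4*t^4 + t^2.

5

The Hessian of f at 0 is [[2, -2], [-2, 2]] with rank 1, so corank 1. A Groebner basis of the Jacobian ideal J(f) in C{s,t} is {s*t^2 + s/2 - t/2, s/2 + t^3 - t/2, s^2 - 2*s*t + t^2}; counting standard monomials gives mu = 5. Corank 1: A-series; mu = 5 gives A_5.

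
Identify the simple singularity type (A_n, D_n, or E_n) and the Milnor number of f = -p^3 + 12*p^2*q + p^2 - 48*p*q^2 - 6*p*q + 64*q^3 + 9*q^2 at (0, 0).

Type A_{2}, Milnor number mu = 2.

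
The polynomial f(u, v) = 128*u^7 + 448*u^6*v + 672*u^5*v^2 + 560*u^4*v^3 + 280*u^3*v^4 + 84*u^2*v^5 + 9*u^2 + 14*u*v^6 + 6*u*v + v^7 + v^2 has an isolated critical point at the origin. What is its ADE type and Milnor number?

Type A6, Milnor number mu = 6.

The Hessian of f at 0 has rank 1. Corank 1: A-series; mu = 6 gives A_6.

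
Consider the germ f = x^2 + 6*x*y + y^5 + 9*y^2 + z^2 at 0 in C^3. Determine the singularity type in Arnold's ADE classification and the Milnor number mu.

Type A_{4}, Milnor number mu = 4.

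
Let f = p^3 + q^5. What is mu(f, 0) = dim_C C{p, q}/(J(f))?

The Hessian of f at 0 has rank 0. Corank 2; j^3 = p^3 is a perfect cube, so E-series; the 5-jet and mu = 8 give E_8.

8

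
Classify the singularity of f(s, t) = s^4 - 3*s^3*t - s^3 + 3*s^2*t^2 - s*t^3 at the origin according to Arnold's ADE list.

The Hessian of f at 0 has rank 0. Corank 2; j^3 = -s^3 is a perfect cube, so E-series; the 4-jet and mu = 7 give E_7.

E_{7}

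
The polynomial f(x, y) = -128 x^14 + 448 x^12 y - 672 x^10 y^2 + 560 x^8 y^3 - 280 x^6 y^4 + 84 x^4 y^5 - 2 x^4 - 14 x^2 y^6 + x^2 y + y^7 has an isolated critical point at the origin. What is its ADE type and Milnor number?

Type D_{8}, Milnor number mu = 8.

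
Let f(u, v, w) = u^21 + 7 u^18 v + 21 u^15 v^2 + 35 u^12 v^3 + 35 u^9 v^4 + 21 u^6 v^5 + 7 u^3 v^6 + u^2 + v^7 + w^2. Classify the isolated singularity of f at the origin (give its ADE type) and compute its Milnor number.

The Hessian of f at 0 is [[2, 0, 0], [0, 0, 0], [0, 0, 2]] with rank 2, so corank 1. A Groebner basis of the Jacobian ideal J(f) in C{u,v,w} is {v^6, u, w}; counting standard monomials gives mu = 6. Corank 1: A-series; mu = 6 gives A_6.

Type A_{6}, Milnor number mu = 6.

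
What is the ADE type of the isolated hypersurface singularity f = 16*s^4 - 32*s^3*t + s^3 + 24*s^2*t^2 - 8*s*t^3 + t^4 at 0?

E6

The Hessian of f at 0 has rank 0. Corank 2; j^3 = s^3 is a perfect cube, so E-series; the 4-jet and mu = 6 give E_6.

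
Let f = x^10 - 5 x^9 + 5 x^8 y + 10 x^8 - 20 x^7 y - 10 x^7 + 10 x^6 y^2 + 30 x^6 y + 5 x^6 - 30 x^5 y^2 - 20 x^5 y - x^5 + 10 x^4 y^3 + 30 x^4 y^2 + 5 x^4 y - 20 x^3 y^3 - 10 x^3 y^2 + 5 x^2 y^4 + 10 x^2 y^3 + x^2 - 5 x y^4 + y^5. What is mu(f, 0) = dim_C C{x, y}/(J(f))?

4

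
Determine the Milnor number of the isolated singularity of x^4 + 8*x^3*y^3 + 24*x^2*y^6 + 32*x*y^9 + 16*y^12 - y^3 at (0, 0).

The Hessian of f at 0 has rank 0. Corank 2; j^3 = -y^3 is a perfect cube, so E-series; the 4-jet and mu = 6 give E_6.

6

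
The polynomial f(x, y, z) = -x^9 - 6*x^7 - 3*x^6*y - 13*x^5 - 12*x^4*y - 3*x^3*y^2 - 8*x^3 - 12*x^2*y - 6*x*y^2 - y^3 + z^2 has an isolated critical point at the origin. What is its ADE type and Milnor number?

Type E_{8}, Milnor number mu = 8.

The Hessian of f at 0 is [[0, 0, 0], [0, 0, 0], [0, 0, 2]] with rank 1, so corank 2. A Groebner basis of the Jacobian ideal J(f) in C{x,y,z} is {24*x^2 + x*y^3 + 24*x*y + 6*y^2, -64*x^2 - 64*x*y + y^4 - 16*y^2, x^3 - 3*x*y^2/4 - y^3/4, x^2*y + x*y^2 + y^3/4, z}; counting standard monomials gives mu = 8. Corank 2; j^3 = -(2*x + y)^3 is a perfect cube, so E-series; the 5-jet and mu = 8 give E_8.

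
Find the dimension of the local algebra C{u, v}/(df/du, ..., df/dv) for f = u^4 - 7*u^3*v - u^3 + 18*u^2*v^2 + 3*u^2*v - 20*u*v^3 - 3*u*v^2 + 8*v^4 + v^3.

The Hessian of f at 0 has rank 0. Corank 2; j^3 = -(u - v)^3 is a perfect cube, so E-series; the 4-jet and mu = 7 give E_7.

7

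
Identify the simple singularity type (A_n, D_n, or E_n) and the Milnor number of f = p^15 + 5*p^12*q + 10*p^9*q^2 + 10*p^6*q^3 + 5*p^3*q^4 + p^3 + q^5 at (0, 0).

Type E_8, Milnor number mu = 8.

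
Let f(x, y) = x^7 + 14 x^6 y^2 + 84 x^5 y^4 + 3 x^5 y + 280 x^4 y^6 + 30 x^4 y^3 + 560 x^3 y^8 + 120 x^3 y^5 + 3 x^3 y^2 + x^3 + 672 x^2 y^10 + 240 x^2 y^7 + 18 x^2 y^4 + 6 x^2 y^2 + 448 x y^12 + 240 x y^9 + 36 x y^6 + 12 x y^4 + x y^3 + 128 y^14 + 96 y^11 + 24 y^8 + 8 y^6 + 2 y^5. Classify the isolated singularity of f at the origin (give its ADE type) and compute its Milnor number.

The Hessian of f at 0 has rank 0. Corank 2; j^3 = x^3 is a perfect cube, so E-series; the 4-jet and mu = 7 give E_7.

Type E7, Milnor number mu = 7.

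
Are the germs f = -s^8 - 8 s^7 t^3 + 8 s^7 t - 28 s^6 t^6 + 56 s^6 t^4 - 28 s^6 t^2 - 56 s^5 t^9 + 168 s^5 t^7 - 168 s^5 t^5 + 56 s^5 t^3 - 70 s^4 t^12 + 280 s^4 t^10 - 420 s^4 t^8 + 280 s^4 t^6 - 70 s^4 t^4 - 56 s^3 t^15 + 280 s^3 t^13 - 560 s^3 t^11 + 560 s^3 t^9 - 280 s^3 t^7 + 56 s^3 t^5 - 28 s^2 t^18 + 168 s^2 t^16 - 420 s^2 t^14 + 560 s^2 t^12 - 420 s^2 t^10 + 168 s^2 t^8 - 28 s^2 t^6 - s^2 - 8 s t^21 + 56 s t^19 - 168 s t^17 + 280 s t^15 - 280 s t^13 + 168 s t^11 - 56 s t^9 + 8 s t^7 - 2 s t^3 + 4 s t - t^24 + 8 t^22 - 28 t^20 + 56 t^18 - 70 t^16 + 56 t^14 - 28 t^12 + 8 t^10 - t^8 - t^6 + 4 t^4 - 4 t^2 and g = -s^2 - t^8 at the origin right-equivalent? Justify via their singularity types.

Yes.

The Hessian of f at 0 is [[-2, 4], [4, -8]] with rank 1, so corank 1. A Groebner basis of the Jacobian ideal J(f) in C{s,t} is {s^3 - 12*s*t^2 - 16*s + 32*t, s^2*t - 4*s*t^2 - 4*s + 8*t, s + t^3 - 2*t}; counting standard monomials gives mu = 7. Corank 1: A-series; mu = 7 gives A_7. The Hessian of g at 0 is [[-2, 0], [0, 0]] with rank 1, so corank 1. A Groebner basis of the Jacobian ideal J(g) in C{s,t} is {t^7, s}; counting standard monomials gives mu = 7. Corank 1: A-series; mu = 7 gives A_7. Both have type A_7, hence right-equivalent.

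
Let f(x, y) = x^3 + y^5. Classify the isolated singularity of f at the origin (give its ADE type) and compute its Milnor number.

The Hessian of f at 0 is [[0, 0], [0, 0]] with rank 0, so corank 2. A Groebner basis of the Jacobian ideal J(f) in C{x,y} is {y^4, x^2}; counting standard monomials gives mu = 8. Corank 2; j^3 = x^3 is a perfect cube, so E-series; the 5-jet and mu = 8 give E_8.

Type E_8, Milnor number mu = 8.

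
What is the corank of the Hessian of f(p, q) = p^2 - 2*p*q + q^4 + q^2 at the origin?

Hessian at 0 has rank 1.

1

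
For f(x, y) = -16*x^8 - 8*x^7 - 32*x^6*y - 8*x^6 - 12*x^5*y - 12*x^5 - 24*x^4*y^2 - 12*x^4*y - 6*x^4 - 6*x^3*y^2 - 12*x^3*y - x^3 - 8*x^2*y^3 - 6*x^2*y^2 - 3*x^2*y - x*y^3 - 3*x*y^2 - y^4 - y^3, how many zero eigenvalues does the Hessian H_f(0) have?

2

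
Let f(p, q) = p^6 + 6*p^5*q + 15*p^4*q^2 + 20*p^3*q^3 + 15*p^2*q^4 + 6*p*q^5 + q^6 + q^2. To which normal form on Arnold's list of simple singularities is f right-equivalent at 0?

The Hessian of f at 0 has rank 1. Corank 1: A-series; mu = 5 gives A_5.

A5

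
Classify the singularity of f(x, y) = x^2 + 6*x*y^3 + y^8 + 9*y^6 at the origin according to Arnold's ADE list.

The Hessian of f at 0 is [[2, 0], [0, 0]] with rank 1, so corank 1. A Groebner basis of the Jacobian ideal J(f) in C{x,y} is {x^3, x^2*y, x/3 + y^3}; counting standard monomials gives mu = 7. Corank 1: A-series; mu = 7 gives A_7.

A_{7}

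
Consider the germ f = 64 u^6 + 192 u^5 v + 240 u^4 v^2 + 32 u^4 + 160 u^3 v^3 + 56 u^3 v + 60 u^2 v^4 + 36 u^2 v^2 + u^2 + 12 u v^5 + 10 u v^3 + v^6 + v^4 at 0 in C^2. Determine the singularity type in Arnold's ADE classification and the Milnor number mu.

Type A_{3}, Milnor number mu = 3.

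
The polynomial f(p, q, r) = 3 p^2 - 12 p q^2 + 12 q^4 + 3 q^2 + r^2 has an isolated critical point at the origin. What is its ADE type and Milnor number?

Type A1, Milnor number mu = 1.

The Hessian of f at 0 is [[6, 0, 0], [0, 6, 0], [0, 0, 2]] with rank 3, so corank 0. A Groebner basis of the Jacobian ideal J(f) in C{p,q,r} is {p, q, r}; counting standard monomials gives mu = 1. Corank 0: nondegenerate Morse point, so A_1.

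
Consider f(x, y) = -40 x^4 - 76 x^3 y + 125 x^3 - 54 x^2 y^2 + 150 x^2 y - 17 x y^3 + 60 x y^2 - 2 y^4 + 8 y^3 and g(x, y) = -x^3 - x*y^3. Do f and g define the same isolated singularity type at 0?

Yes.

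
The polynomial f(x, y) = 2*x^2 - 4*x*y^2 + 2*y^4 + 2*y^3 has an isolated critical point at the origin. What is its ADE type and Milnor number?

Type A2, Milnor number mu = 2.

The Hessian of f at 0 has rank 1. Corank 1: A-series; mu = 2 gives A_2.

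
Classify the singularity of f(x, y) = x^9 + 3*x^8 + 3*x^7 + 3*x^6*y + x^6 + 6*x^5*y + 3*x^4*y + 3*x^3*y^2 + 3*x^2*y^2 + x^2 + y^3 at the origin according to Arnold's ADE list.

A_{2}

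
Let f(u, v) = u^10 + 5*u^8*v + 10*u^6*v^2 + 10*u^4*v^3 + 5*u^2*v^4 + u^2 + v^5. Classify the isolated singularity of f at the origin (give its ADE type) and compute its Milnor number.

The Hessian of f at 0 has rank 1. Corank 1: A-series; mu = 4 gives A_4.

Type A_4, Milnor number mu = 4.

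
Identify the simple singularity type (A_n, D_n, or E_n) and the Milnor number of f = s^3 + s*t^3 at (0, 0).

The Hessian of f at 0 is [[0, 0], [0, 0]] with rank 0, so corank 2. A Groebner basis of the Jacobian ideal J(f) in C{s,t} is {s^3, s*t^2, 3*s^2 + t^3}; counting standard monomials gives mu = 7. Corank 2; j^3 = s^3 is a perfect cube, so E-series; the 4-jet and mu = 7 give E_7.

Type E_{7}, Milnor number mu = 7.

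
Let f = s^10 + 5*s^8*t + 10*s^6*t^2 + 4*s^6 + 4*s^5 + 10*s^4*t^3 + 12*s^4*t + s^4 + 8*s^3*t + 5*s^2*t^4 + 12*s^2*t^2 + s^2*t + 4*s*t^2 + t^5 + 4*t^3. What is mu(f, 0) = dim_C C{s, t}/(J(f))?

The Hessian of f at 0 has rank 0. Corank 2; j^3 = t*(s + 2*t)^2 has shape L^2 M (L != M), so D-series; mu = 6 gives D_6.

6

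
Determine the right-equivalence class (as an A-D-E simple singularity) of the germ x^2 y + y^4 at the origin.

The Hessian of f at 0 is [[0, 0], [0, 0]] with rank 0, so corank 2. A Groebner basis of the Jacobian ideal J(f) in C{x,y} is {x^3, x^2/4 + y^3, x*y}; counting standard monomials gives mu = 5. Corank 2; j^3 = x^2*y has shape L^2 M (L != M), so D-series; mu = 5 gives D_5.

D_5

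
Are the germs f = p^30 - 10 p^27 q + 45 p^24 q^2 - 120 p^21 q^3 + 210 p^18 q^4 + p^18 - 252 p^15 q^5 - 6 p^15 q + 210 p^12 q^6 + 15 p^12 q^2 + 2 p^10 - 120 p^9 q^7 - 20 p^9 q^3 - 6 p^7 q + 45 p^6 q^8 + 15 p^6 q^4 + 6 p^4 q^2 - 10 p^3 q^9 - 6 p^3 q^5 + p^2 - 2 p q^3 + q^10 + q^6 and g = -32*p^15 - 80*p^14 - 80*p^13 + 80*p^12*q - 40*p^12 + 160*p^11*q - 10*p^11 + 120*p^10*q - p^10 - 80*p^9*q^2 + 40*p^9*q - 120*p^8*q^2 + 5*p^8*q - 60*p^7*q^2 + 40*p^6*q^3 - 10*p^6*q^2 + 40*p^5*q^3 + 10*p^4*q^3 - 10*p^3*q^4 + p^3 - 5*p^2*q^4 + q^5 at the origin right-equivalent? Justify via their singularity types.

The Hessian of f at 0 has rank 1. Corank 1: A-series; mu = 9 gives A_9. The Hessian of g at 0 has rank 0. Corank 2; j^3 = p^3 is a perfect cube, so E-series; the 5-jet and mu = 8 give E_8. f is A_9 but g is E_8, hence not right-equivalent.

No.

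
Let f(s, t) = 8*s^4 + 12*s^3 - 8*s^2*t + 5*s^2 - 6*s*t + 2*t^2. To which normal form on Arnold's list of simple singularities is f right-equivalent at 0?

A_{1}

The Hessian of f at 0 has rank 2. Corank 0: nondegenerate Morse point, so A_1.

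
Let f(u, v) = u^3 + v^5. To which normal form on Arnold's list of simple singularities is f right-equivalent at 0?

E_{8}

The Hessian of f at 0 is [[0, 0], [0, 0]] with rank 0, so corank 2. A Groebner basis of the Jacobian ideal J(f) in C{u,v} is {v^4, u^2}; counting standard monomials gives mu = 8. Corank 2; j^3 = u^3 is a perfect cube, so E-series; the 5-jet and mu = 8 give E_8.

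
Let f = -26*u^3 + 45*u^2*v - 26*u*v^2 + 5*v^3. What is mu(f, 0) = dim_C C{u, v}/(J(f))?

4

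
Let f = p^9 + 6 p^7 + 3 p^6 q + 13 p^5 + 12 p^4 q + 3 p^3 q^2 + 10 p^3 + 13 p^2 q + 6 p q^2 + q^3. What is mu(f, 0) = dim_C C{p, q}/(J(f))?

4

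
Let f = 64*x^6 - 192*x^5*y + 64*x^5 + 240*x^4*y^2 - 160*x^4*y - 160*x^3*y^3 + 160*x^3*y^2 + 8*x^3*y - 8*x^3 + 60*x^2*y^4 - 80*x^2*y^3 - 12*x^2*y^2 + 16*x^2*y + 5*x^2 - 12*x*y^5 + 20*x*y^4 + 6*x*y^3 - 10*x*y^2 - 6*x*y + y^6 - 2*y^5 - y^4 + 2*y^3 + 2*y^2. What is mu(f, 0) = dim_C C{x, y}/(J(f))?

1

The Hessian of f at 0 is [[10, -6], [-6, 4]] with rank 2, so corank 0. A Groebner basis of the Jacobian ideal J(f) in C{x,y} is {x, y}; counting standard monomials gives mu = 1. Corank 0: nondegenerate Morse point, so A_1.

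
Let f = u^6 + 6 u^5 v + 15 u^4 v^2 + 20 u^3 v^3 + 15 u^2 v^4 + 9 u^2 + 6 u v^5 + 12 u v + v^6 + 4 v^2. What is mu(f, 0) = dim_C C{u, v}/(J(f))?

5

The Hessian of f at 0 has rank 1. Corank 1: A-series; mu = 5 gives A_5.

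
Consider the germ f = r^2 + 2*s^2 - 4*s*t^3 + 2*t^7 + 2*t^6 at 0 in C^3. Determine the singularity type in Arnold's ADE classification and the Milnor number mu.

Type A_{6}, Milnor number mu = 6.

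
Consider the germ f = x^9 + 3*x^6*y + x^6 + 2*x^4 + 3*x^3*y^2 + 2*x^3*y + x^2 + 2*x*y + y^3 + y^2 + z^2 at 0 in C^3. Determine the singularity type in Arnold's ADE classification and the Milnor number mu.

Type A2, Milnor number mu = 2.

The Hessian of f at 0 is [[2, 2, 0], [2, 2, 0], [0, 0, 2]] with rank 2, so corank 1. A Groebner basis of the Jacobian ideal J(f) in C{x,y,z} is {y^2, x + y, z}; counting standard monomials gives mu = 2. Corank 1: A-series; mu = 2 gives A_2.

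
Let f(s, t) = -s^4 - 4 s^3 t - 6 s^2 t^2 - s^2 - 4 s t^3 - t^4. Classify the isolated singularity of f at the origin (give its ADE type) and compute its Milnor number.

The Hessian of f at 0 is [[-2, 0], [0, 0]] with rank 1, so corank 1. A Groebner basis of the Jacobian ideal J(f) in C{s,t} is {t^3, s}; counting standard monomials gives mu = 3. Corank 1: A-series; mu = 3 gives A_3.

Type A_{3}, Milnor number mu = 3.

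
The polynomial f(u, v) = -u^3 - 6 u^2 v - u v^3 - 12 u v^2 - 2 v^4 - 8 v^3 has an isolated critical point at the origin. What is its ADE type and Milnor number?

The Hessian of f at 0 has rank 0. Corank 2; j^3 = -(u + 2*v)^3 is a perfect cube, so E-series; the 4-jet and mu = 7 give E_7.

Type E_7, Milnor number mu = 7.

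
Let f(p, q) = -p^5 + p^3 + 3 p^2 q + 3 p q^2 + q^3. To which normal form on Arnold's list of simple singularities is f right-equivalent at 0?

E_8

The Hessian of f at 0 has rank 0. Corank 2; j^3 = (p + q)^3 is a perfect cube, so E-series; the 5-jet and mu = 8 give E_8.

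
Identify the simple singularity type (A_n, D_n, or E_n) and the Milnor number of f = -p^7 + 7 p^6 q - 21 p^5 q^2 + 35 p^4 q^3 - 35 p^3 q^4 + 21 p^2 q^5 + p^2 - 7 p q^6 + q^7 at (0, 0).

Type A_{6}, Milnor number mu = 6.

The Hessian of f at 0 has rank 1. Corank 1: A-series; mu = 6 gives A_6.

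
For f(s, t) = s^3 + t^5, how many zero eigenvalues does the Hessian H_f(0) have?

Hessian at 0 has rank 0.

2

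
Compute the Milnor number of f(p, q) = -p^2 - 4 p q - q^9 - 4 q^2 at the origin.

8

The Hessian of f at 0 has rank 1. Corank 1: A-series; mu = 8 gives A_8.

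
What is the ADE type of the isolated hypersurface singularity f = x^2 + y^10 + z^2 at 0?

A_9

The Hessian of f at 0 has rank 2. Corank 1: A-series; mu = 9 gives A_9.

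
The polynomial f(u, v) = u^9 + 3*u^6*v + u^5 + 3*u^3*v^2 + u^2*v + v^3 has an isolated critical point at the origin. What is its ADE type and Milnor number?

The Hessian of f at 0 has rank 0. Corank 2; j^3 = v*(u^2 + v^2) splits into three distinct lines over C (the quadratic factor has nonzero discriminant), so D_4.

Type D_{4}, Milnor number mu = 4.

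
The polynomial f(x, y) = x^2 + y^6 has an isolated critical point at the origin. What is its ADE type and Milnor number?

Type A_{5}, Milnor number mu = 5.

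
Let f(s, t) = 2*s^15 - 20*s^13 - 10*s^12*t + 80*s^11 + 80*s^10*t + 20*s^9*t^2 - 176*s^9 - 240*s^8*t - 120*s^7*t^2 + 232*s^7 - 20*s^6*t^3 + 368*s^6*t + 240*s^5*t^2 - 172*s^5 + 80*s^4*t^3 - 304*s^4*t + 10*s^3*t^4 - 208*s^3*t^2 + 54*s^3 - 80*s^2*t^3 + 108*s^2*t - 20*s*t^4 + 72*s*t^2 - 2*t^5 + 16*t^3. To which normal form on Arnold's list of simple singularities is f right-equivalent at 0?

E8

The Hessian of f at 0 has rank 0. Corank 2; j^3 = 2*(3*s + 2*t)^3 is a perfect cube, so E-series; the 5-jet and mu = 8 give E_8.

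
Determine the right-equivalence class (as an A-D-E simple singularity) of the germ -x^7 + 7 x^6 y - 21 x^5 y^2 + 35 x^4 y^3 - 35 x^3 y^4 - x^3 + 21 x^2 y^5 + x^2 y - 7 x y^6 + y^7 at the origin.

D_{8}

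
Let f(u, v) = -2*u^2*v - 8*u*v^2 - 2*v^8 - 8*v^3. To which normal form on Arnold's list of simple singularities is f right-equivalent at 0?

D9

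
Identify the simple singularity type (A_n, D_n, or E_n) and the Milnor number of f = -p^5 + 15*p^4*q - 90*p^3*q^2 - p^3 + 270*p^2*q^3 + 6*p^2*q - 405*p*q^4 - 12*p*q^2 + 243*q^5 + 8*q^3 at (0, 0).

The Hessian of f at 0 is [[0, 0], [0, 0]] with rank 0, so corank 2. A Groebner basis of the Jacobian ideal J(f) in C{p,q} is {q^5, p*q^3 - 9*q^4/4, p^2 - 4*p*q + 4*q^2}; counting standard monomials gives mu = 8. Corank 2; j^3 = -(p - 2*q)^3 is a perfect cube, so E-series; the 5-jet and mu = 8 give E_8.

Type E_{8}, Milnor number mu = 8.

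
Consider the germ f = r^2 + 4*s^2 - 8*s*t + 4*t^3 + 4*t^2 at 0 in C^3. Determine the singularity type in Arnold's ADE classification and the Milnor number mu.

Type A_{2}, Milnor number mu = 2.

The Hessian of f at 0 is [[8, -8, 0], [-8, 8, 0], [0, 0, 2]] with rank 2, so corank 1. A Groebner basis of the Jacobian ideal J(f) in C{s,t,r} is {t^2, s - t, r}; counting standard monomials gives mu = 2. Corank 1: A-series; mu = 2 gives A_2.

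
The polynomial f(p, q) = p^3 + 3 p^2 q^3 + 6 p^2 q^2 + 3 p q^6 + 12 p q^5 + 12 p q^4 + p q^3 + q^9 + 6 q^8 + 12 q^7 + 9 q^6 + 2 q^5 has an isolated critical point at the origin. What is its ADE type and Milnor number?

The Hessian of f at 0 has rank 0. Corank 2; j^3 = p^3 is a perfect cube, so E-series; the 4-jet and mu = 7 give E_7.

Type E_7, Milnor number mu = 7.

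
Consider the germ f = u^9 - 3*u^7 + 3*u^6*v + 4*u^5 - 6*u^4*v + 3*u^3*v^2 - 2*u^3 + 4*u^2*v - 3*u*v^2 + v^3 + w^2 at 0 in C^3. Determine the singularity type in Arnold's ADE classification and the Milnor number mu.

Type D_{4}, Milnor number mu = 4.

The Hessian of f at 0 is [[0, 0, 0], [0, 0, 0], [0, 0, 2]] with rank 1, so corank 2. A Groebner basis of the Jacobian ideal J(f) in C{u,v,w} is {v^3, u^2 - 3*v^2/2, u*v - 3*v^2/2, w}; counting standard monomials gives mu = 4. Corank 2; j^3 = -(u - v)*(2*u^2 - 2*u*v + v^2) splits into three distinct lines over C (the quadratic factor has nonzero discriminant), so D_4.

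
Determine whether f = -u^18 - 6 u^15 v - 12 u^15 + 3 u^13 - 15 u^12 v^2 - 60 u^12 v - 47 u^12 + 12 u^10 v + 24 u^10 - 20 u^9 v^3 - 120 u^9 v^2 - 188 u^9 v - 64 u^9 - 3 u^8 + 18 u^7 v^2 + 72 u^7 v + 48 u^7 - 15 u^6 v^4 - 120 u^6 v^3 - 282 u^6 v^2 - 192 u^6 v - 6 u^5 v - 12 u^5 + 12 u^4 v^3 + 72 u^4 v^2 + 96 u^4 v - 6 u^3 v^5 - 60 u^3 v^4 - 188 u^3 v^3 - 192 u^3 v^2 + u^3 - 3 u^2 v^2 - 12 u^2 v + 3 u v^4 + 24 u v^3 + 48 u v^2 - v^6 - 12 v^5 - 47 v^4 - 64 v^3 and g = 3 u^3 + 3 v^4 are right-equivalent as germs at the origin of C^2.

Yes.

The Hessian of f at 0 is [[0, 0], [0, 0]] with rank 0, so corank 2. A Groebner basis of the Jacobian ideal J(f) in C{u,v} is {u^3 - 24*u^2 + 192*u*v - 384*v^2, u^2*v - 4*u^2 + 32*u*v - 64*v^2, -u^2/2 + u*v^2 + 4*u*v - 8*v^2, v^3}; counting standard monomials gives mu = 6. Corank 2; j^3 = (u - 4*v)^3 is a perfect cube, so E-series; the 4-jet and mu = 6 give E_6. The Hessian of g at 0 is [[0, 0], [0, 0]] with rank 0, so corank 2. A Groebner basis of the Jacobian ideal J(g) in C{u,v} is {v^3, u^2}; counting standard monomials gives mu = 6. Corank 2; j^3 = 3*u^3 is a perfect cube, so E-series; the 4-jet and mu = 6 give E_6. Both have type E_6, hence right-equivalent.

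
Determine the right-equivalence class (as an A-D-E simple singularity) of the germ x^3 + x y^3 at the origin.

E7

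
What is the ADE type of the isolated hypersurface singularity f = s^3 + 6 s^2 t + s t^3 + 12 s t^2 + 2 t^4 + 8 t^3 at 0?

E_7

The Hessian of f at 0 is [[0, 0], [0, 0]] with rank 0, so corank 2. A Groebner basis of the Jacobian ideal J(f) in C{s,t} is {s^3 + 6*s^2*t + 48*s^2 + 192*s*t + 192*t^2, -6*s^2 + s*t^2 - 24*s*t - 24*t^2, 3*s^2 + 12*s*t + t^3 + 12*t^2}; counting standard monomials gives mu = 7. Corank 2; j^3 = (s + 2*t)^3 is a perfect cube, so E-series; the 4-jet and mu = 7 give E_7.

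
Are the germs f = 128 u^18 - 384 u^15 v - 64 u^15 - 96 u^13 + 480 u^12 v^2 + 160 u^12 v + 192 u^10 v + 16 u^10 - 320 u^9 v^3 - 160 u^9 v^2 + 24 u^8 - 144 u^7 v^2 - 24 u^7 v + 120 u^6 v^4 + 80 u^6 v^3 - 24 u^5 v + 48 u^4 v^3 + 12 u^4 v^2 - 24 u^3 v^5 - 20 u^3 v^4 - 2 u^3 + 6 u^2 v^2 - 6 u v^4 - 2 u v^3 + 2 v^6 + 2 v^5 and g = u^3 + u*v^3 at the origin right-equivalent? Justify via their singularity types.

Yes.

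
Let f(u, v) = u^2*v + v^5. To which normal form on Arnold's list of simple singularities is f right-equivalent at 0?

The Hessian of f at 0 is [[0, 0], [0, 0]] with rank 0, so corank 2. A Groebner basis of the Jacobian ideal J(f) in C{u,v} is {u^2/5 + v^4, u^3, u*v}; counting standard monomials gives mu = 6. Corank 2; j^3 = u^2*v has shape L^2 M (L != M), so D-series; mu = 6 gives D_6.

D_{6}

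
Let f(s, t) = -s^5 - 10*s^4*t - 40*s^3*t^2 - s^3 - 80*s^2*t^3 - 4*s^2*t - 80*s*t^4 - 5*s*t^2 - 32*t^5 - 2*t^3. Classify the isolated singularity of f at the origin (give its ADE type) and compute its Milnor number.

The Hessian of f at 0 has rank 0. Corank 2; j^3 = -(s + t)^2*(s + 2*t) has shape L^2 M (L != M), so D-series; mu = 6 gives D_6.

Type D_{6}, Milnor number mu = 6.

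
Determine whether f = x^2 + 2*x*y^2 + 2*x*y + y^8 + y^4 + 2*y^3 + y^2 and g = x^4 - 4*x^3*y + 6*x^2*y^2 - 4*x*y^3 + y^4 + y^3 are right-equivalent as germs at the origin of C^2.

No.

The Hessian of f at 0 has rank 1. Corank 1: A-series; mu = 7 gives A_7. The Hessian of g at 0 has rank 0. Corank 2; j^3 = y^3 is a perfect cube, so E-series; the 4-jet and mu = 6 give E_6. f is A_7 but g is E_6, hence not right-equivalent.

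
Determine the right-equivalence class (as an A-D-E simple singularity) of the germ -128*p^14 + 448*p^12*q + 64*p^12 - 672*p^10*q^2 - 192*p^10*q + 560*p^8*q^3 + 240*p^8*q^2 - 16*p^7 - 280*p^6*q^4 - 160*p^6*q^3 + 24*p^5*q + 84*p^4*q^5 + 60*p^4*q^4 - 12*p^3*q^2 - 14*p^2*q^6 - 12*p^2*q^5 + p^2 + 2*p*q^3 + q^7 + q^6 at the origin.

The Hessian of f at 0 is [[2, 0], [0, 0]] with rank 1, so corank 1. A Groebner basis of the Jacobian ideal J(f) in C{p,q} is {p + q^3, p^2}; counting standard monomials gives mu = 6. Corank 1: A-series; mu = 6 gives A_6.

A_6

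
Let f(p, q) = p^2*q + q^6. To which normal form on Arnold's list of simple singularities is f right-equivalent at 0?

The Hessian of f at 0 is [[0, 0], [0, 0]] with rank 0, so corank 2. A Groebner basis of the Jacobian ideal J(f) in C{p,q} is {p^2/6 + q^5, p^3, p*q}; counting standard monomials gives mu = 7. Corank 2; j^3 = p^2*q has shape L^2 M (L != M), so D-series; mu = 7 gives D_7.

D7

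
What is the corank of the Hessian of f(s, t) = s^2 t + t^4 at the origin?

Hessian at 0 has rank 0.

2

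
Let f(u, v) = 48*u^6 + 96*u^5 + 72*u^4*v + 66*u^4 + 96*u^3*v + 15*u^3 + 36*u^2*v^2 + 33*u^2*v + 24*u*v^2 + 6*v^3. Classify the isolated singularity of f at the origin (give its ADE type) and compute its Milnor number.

Type D_{4}, Milnor number mu = 4.

The Hessian of f at 0 has rank 0. Corank 2; j^3 = 3*(u + v)*(5*u^2 + 6*u*v + 2*v^2) splits into three distinct lines over C (the quadratic factor has nonzero discriminant), so D_4.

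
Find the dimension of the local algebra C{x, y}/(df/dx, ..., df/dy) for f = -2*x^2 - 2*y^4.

3

The Hessian of f at 0 is [[-4, 0], [0, 0]] with rank 1, so corank 1. A Groebner basis of the Jacobian ideal J(f) in C{x,y} is {y^3, x}; counting standard monomials gives mu = 3. Corank 1: A-series; mu = 3 gives A_3.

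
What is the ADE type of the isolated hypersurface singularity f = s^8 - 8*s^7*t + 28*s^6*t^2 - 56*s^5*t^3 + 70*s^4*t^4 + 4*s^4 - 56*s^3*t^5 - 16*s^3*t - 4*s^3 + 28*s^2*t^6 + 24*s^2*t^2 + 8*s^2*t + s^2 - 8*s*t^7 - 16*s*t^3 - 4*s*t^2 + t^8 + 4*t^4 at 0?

A7

The Hessian of f at 0 is [[2, 0], [0, 0]] with rank 1, so corank 1. A Groebner basis of the Jacobian ideal J(f) in C{s,t} is {s*t^3 - 4*s*t^2 - 9*s*t/4 - s/4 + 5*t^3/2 + t^2/2, -7*s*t^2 - 7*s*t/2 - 3*s/8 + t^4 + 4*t^3 + 3*t^2/4, s^2 - 2*s*t - s/2 + t^2}; counting standard monomials gives mu = 7. Corank 1: A-series; mu = 7 gives A_7.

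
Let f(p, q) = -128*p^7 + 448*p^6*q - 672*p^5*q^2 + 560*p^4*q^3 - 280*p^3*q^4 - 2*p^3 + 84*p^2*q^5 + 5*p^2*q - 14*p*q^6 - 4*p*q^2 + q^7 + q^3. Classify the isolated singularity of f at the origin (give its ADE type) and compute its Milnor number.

The Hessian of f at 0 is [[0, 0], [0, 0]] with rank 0, so corank 2. A Groebner basis of the Jacobian ideal J(f) in C{p,q} is {-p*q/14 + q^6 + q^2/14, p*q^2 - q^3, p^2 - 3*p*q/2 + q^2/2}; counting standard monomials gives mu = 8. Corank 2; j^3 = -(p - q)^2*(2*p - q) has shape L^2 M (L != M), so D-series; mu = 8 gives D_8.

Type D_{8}, Milnor number mu = 8.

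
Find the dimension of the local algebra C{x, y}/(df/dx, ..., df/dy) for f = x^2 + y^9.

The Hessian of f at 0 has rank 1. Corank 1: A-series; mu = 8 gives A_8.

8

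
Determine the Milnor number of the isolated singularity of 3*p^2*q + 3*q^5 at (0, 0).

6

The Hessian of f at 0 has rank 0. Corank 2; j^3 = 3*p^2*q has shape L^2 M (L != M), so D-series; mu = 6 gives D_6.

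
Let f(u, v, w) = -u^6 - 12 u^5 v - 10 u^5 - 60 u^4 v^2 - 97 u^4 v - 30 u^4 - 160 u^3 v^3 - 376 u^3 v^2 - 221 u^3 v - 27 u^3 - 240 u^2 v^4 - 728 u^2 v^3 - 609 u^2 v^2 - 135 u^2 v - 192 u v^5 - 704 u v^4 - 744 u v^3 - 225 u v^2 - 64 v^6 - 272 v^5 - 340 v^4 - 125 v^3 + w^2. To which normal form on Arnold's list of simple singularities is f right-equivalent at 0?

The Hessian of f at 0 is [[0, 0, 0], [0, 0, 0], [0, 0, 2]] with rank 1, so corank 2. A Groebner basis of the Jacobian ideal J(f) in C{u,v,w} is {-19683*u^2/35 - 13122*u*v/7 + v^4 - 27*v^3/35 - 10935*v^2/7, u^3 + 918*u^2/7 + 3060*u*v/7 + 101*v^3/21 + 2550*v^2/7, u^2*v - 1863*u^2/35 - 1242*u*v/7 - 898*v^3/315 - 1035*v^2/7, 81*u^2/5 + u*v^2 + 54*u*v + 76*v^3/45 + 45*v^2, w}; counting standard monomials gives mu = 7. Corank 2; j^3 = -(3*u + 5*v)^3 is a perfect cube, so E-series; the 4-jet and mu = 7 give E_7.

E_{7}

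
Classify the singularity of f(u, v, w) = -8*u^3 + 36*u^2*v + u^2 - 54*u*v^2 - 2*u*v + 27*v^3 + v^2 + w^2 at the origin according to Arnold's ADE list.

A_2

The Hessian of f at 0 has rank 2. Corank 1: A-series; mu = 2 gives A_2.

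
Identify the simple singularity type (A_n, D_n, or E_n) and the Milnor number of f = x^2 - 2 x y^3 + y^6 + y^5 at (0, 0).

The Hessian of f at 0 is [[2, 0], [0, 0]] with rank 1, so corank 1. A Groebner basis of the Jacobian ideal J(f) in C{x,y} is {-x + y^3, x^2, x*y}; counting standard monomials gives mu = 4. Corank 1: A-series; mu = 4 gives A_4.

Type A_{4}, Milnor number mu = 4.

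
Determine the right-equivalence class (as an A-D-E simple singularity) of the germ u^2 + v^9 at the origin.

The Hessian of f at 0 has rank 1. Corank 1: A-series; mu = 8 gives A_8.

A_8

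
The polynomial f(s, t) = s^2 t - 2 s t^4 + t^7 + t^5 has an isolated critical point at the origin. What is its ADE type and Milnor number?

The Hessian of f at 0 is [[0, 0], [0, 0]] with rank 0, so corank 2. A Groebner basis of the Jacobian ideal J(f) in C{s,t} is {-s*t + t^4, s*t^2, s^2 + 5*s*t}; counting standard monomials gives mu = 6. Corank 2; j^3 = s^2*t has shape L^2 M (L != M), so D-series; mu = 6 gives D_6.

Type D_6, Milnor number mu = 6.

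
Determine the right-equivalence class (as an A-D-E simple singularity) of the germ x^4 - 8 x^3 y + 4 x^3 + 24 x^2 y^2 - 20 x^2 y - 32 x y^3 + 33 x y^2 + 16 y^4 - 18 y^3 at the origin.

The Hessian of f at 0 is [[0, 0], [0, 0]] with rank 0, so corank 2. A Groebner basis of the Jacobian ideal J(f) in C{x,y} is {x*y^2 - 6*x*y + 9*y^2, -4*x*y + y^3 + 6*y^2, x^2 - 7*x*y/2 + 3*y^2}; counting standard monomials gives mu = 5. Corank 2; j^3 = (x - 2*y)*(2*x - 3*y)^2 has shape L^2 M (L != M), so D-series; mu = 5 gives D_5.

D5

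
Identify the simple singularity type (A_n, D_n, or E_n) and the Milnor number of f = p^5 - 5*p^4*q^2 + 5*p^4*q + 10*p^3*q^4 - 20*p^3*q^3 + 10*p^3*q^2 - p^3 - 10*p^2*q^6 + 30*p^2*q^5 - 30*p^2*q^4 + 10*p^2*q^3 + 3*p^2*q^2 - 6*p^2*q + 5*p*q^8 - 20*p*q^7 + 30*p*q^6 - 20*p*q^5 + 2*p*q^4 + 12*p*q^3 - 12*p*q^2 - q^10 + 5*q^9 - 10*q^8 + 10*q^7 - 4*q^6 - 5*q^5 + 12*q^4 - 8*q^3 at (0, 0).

Type E8, Milnor number mu = 8.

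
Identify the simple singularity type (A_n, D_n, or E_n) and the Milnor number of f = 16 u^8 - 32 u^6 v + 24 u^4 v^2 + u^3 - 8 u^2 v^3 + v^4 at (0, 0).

Type E_6, Milnor number mu = 6.

The Hessian of f at 0 is [[0, 0], [0, 0]] with rank 0, so corank 2. A Groebner basis of the Jacobian ideal J(f) in C{u,v} is {v^3, u^2}; counting standard monomials gives mu = 6. Corank 2; j^3 = u^3 is a perfect cube, so E-series; the 4-jet and mu = 6 give E_6.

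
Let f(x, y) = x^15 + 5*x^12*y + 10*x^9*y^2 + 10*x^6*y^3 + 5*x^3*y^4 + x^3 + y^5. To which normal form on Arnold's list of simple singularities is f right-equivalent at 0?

The Hessian of f at 0 has rank 0. Corank 2; j^3 = x^3 is a perfect cube, so E-series; the 5-jet and mu = 8 give E_8.

E_{8}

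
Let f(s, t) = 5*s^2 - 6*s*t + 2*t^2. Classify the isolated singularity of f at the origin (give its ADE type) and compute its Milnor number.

Type A_1, Milnor number mu = 1.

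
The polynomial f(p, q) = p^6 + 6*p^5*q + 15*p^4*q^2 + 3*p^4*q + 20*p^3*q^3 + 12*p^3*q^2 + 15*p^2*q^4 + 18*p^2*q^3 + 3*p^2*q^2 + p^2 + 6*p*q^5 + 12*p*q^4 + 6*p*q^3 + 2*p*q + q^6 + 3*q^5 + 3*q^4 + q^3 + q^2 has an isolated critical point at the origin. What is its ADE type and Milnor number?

Type A_{2}, Milnor number mu = 2.

The Hessian of f at 0 is [[2, 2], [2, 2]] with rank 1, so corank 1. A Groebner basis of the Jacobian ideal J(f) in C{p,q} is {q^2, p + q}; counting standard monomials gives mu = 2. Corank 1: A-series; mu = 2 gives A_2.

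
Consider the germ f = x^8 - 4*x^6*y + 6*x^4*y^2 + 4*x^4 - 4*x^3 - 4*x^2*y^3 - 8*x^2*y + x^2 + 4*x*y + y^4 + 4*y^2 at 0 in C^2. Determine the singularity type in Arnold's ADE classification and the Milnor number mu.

Type A3, Milnor number mu = 3.

The Hessian of f at 0 has rank 1. Corank 1: A-series; mu = 3 gives A_3.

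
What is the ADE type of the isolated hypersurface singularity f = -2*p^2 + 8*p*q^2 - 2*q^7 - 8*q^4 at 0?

A6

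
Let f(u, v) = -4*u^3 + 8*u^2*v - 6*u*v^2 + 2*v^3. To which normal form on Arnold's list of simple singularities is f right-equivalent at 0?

D_{4}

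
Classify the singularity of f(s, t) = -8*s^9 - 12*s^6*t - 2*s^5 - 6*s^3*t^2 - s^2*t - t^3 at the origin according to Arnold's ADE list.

D_4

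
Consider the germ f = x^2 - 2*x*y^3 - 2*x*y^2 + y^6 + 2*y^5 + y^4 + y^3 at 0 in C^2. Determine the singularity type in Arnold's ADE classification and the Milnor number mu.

The Hessian of f at 0 is [[2, 0], [0, 0]] with rank 1, so corank 1. A Groebner basis of the Jacobian ideal J(f) in C{x,y} is {y^2, x}; counting standard monomials gives mu = 2. Corank 1: A-series; mu = 2 gives A_2.

Type A_2, Milnor number mu = 2.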